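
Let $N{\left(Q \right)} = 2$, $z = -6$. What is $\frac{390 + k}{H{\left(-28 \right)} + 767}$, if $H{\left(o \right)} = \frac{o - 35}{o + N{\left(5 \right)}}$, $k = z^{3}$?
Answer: $\frac{4524}{20005} \approx 0.22614$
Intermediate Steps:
$k = -216$ ($k = \left(-6\right)^{3} = -216$)
$H{\left(o \right)} = \frac{-35 + o}{2 + o}$ ($H{\left(o \right)} = \frac{o - 35}{o + 2} = \frac{-35 + o}{2 + o}$)
$\frac{390 + k}{H{\left(-28 \right)} + 767} = \frac{390 - 216}{\frac{-35 - 28}{2 - 28} + 767} = \frac{174}{\frac{1}{-26} \left(-63\right) + 767} = \frac{174}{\left(- \frac{1}{26}\right) \left(-63\right) + 767} = \frac{174}{\frac{63}{26} + 767} = \frac{174}{\frac{20005}{26}} = 174 \cdot \frac{26}{20005} = \frac{4524}{20005}$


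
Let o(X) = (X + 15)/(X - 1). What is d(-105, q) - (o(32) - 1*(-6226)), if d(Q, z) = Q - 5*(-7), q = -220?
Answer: -195223/31 ≈ -6297.5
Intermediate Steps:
d(Q, z) = 35 + Q (d(Q, z) = Q + 35 = 35 + Q)
o(X) = (15 + X)/(-1 + X)
d(-105, q) - (o(32) - 1*(-6226)) = (35 - 105) - ((15 + 32)/(-1 + 32) - 1*(-6226)) = -70 - (47/31 + 6226) = -70 - 1*193053/31 = -70 - 193053/31 = -195223/31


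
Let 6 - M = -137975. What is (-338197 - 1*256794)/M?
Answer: -594991/137981 ≈ -4.3121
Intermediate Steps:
M = 137981 (M = 6 - 1*(-137975) = 6 + 137975 = 137981)
(-338197 - 1*256794)/M = (-338197 - 1*256794)/137981 = (-338197 - 256794)*(1/137981) = -594991*1/137981 = -594991/137981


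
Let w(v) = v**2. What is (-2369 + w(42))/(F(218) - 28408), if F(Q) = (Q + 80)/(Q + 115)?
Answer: 201465/9459566 ≈ 0.021297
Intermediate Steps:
F(Q) = (80 + Q)/(115 + Q)
(-2369 + w(42))/(F(218) - 28408) = (-2369 + 42**2)/((80 + 218)/(115 + 218) - 28408) = (-2369 + 1764)/(298/333 - 28408) = -605/((1/333)*298 - 28408) = -605/(298/333 - 28408) = -605/(-9459566/333) = -605*(-333/9459566) = 201465/9459566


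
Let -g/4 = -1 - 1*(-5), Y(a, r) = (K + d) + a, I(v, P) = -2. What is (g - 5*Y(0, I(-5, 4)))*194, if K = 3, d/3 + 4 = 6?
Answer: -11834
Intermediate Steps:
d = 6 (d = -12 + 3*6 = -12 + 18 = 6)
Y(a, r) = 9 + a (Y(a, r) = (3 + 6) + a = 9 + a)
g = -16 (g = -4*(-1 - 1*(-5)) = -4*(-1 + 5) = -4*4 = -16)
(g - 5*Y(0, I(-5, 4)))*194 = (-16 - 5*(9 + 0))*194 = (-16 - 5*9)*194 = (-16 - 45)*194 = -61*194 = -11834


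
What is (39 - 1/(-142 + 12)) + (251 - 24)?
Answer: 34581/130 ≈ 266.01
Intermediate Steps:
(39 - 1/(-142 + 12)) + (251 - 24) = (39 - 1/(-130)) + 227 = (39 - 1*(-1/130)) + 227 = (39 + 1/130) + 227 = 5071/130 + 227 = 34581/130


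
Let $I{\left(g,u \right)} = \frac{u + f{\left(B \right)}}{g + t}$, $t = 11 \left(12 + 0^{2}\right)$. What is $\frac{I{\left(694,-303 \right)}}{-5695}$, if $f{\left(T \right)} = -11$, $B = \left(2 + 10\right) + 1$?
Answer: $\frac{157}{2352035} \approx 6.6751 \cdot 10^{-5}$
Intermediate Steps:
$t = 132$ ($t = 11 \left(12 + 0\right) = 11 \cdot 12 = 132$)
$B = 13$ ($B = 12 + 1 = 13$)
$I{\left(g,u \right)} = \frac{-11 + u}{132 + g}$ ($I{\left(g,u \right)} = \frac{u - 11}{g + 132} = \frac{-11 + u}{132 + g}$)
$\frac{I{\left(694,-303 \right)}}{-5695} = \frac{\frac{1}{132 + 694} \left(-11 - 303\right)}{-5695} = \frac{1}{826} \left(-314\right) \left(- \frac{1}{5695}\right) = \left(- \frac{157}{413}\right) \left(- \frac{1}{5695}\right) = \frac{157}{2352035}$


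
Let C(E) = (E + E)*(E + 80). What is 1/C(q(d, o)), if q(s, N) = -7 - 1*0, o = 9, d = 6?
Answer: -1/1022 ≈ -0.00097847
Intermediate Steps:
q(s, N) = -7 (q(s, N) = -7 + 0 = -7)
C(E) = 2*E*(80 + E) (C(E) = (2*E)*(80 + E) = 2*E*(80 + E))
1/C(q(d, o)) = 1/(2*(-7)*(80 - 7)) = 1/(2*(-7)*73) = 1/(-1022) = -1/1022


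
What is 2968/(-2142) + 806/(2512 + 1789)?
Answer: -46382/38709 ≈ -1.1982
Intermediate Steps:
2968/(-2142) + 806/(2512 + 1789) = 2968*(-1/2142) + 806/4301 = -212/153 + 806*(1/4301) = -212/153 + 806/4301 = -46382/38709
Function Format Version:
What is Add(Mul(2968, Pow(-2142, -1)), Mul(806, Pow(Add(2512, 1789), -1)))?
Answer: Rational(-46382, 38709) ≈ -1.1982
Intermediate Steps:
Add(Mul(2968, Pow(-2142, -1)), Mul(806, Pow(Add(2512, 1789), -1))) = Add(Mul(2968, Rational(-1, 2142)), Mul(806, Pow(4301, -1))) = Add(Rational(-212, 153), Mul(806, Rational(1, 4301))) = Add(Rational(-212, 153), Rational(806, 4301)) = Rational(-46382, 38709)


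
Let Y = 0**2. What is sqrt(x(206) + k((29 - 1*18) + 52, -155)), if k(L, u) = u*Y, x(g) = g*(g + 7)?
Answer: sqrt(43878) ≈ 209.47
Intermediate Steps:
x(g) = g*(7 + g)
Y = 0
k(L, u) = 0 (k(L, u) = u*0 = 0)
sqrt(x(206) + k((29 - 1*18) + 52, -155)) = sqrt(206*(7 + 206) + 0) = sqrt(206*213 + 0) = sqrt(43878 + 0) = sqrt(43878)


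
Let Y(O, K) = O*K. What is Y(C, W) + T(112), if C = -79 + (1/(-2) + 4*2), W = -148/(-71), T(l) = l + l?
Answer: 5322/71 ≈ 74.958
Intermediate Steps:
T(l) = 2*l
W = 148/71 (W = -148*(-1/71) = 148/71 ≈ 2.0845)
C = -143/2 (C = -79 + (1*(-1/2) + 8) = -79 + (-1/2 + 8) = -79 + 15/2 = -143/2 ≈ -71.500)
Y(O, K) = K*O
Y(C, W) + T(112) = (148/71)*(-143/2) + 2*112 = -10582/71 + 224 = 5322/71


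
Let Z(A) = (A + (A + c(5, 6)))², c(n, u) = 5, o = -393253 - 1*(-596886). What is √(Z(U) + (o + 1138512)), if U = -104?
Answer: 3*√153706 ≈ 1176.2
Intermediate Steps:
o = 203633 (o = -393253 + 596886 = 203633)
Z(A) = (5 + 2*A)² (Z(A) = (A + (A + 5))² = (A + (5 + A))² = (5 + 2*A)²)
√(Z(U) + (o + 1138512)) = √((5 + 2*(-104))² + (203633 + 1138512)) = √((5 - 208)² + 1342145) = √((-203)² + 1342145) = √(41209 + 1342145) = √1383354 = 3*√153706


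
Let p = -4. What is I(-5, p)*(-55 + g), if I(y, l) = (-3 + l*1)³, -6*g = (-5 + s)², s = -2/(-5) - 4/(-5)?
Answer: 2953573/150 ≈ 19691.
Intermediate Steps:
s = 6/5 (s = -2*(-⅕) - 4*(-⅕) = ⅖ + ⅘ = 6/5 ≈ 1.2000)
g = -361/150 (g = -(-5 + 6/5)²/6 = -(-19/5)²/6 = -⅙*361/25 = -361/150 ≈ -2.4067)
I(y, l) = (-3 + l)³
I(-5, p)*(-55 + g) = (-3 - 4)³*(-55 - 361/150) = (-7)³*(-8611/150) = -343*(-8611/150) = 2953573/150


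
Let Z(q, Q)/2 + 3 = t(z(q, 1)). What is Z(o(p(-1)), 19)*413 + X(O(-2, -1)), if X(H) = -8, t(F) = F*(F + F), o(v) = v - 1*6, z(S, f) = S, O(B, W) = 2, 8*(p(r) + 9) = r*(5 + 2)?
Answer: 6621501/16 ≈ 4.1384e+5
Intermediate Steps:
p(r) = -9 + 7*r/8 (p(r) = -9 + (r*(5 + 2))/8 = -9 + (r*7)/8 = -9 + (7*r)/8 = -9 + 7*r/8)
o(v) = -6 + v (o(v) = v - 6 = -6 + v)
t(F) = 2*F² (t(F) = F*(2*F) = 2*F²)
Z(q, Q) = -6 + 4*q² (Z(q, Q) = -6 + 2*(2*q²) = -6 + 4*q²)
Z(o(p(-1)), 19)*413 + X(O(-2, -1)) = (-6 + 4*(-6 + (-9 + (7/8)*(-1)))²)*413 - 8 = (-6 + 4*(-6 + (-9 - 7/8))²)*413 - 8 = (-6 + 4*(-6 - 79/8)²)*413 - 8 = (-6 + 4*(-127/8)²)*413 - 8 = (-6 + 4*(16129/64))*413 - 8 = (-6 + 16129/16)*413 - 8 = (16033/16)*413 - 8 = 6621629/16 - 8 = 6621501/16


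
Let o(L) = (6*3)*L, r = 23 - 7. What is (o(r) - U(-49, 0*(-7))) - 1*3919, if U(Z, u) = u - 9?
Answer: -3622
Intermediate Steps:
U(Z, u) = -9 + u
r = 16
o(L) = 18*L
(o(r) - U(-49, 0*(-7))) - 1*3919 = (18*16 - (-9 + 0*(-7))) - 1*3919 = (288 - (-9 + 0)) - 3919 = (288 - 1*(-9)) - 3919 = (288 + 9) - 3919 = 297 - 3919 = -3622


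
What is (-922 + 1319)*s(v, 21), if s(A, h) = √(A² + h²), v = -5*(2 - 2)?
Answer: 8337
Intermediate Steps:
v = 0 (v = -5*0 = 0)
(-922 + 1319)*s(v, 21) = (-922 + 1319)*√(0² + 21²) = 397*√(0 + 441) = 397*√441 = 397*21 = 8337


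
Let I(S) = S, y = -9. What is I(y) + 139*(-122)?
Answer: -16967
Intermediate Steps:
I(y) + 139*(-122) = -9 + 139*(-122) = -9 - 16958 = -16967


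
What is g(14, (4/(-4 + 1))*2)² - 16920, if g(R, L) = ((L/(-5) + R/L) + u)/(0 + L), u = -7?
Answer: -432657791/25600 ≈ -16901.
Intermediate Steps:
g(R, L) = (-7 - L/5 + R/L)/L (g(R, L) = ((L/(-5) + R/L) - 7)/(0 + L) = ((L*(-⅕) + R/L) - 7)/L = ((-L/5 + R/L) - 7)/L = (-7 - L/5 + R/L)/L)
g(14, (4/(-4 + 1))*2)² - 16920 = (-⅕ - 7/((4/(-4 + 1))*2) + 14/((4/(-4 + 1))*2)²)² - 16920 = (-⅕ - 7/((4/(-3))*2) + 14/((4/(-3))*2)²)² - 16920 = (-⅕ - 7/(-⅓*4*2) + 14/(-⅓*4*2)²)² - 16920 = (-⅕ - 7/((-4/3*2)) + 14/(-4/3*2)²)² - 16920 = (-⅕ - 7/(-8/3) + 14/(-8/3)²)² - 16920 = (-⅕ - 7*(-3/8) + 14*(9/64))² - 16920 = (-⅕ + 21/8 + 63/32)² - 16920 = (703/160)² - 16920 = 494209/25600 - 16920 = -432657791/25600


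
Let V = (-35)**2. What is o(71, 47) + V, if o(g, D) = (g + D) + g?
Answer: 1414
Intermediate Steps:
V = 1225
o(g, D) = D + 2*g (o(g, D) = (D + g) + g = D + 2*g)
o(71, 47) + V = (47 + 2*71) + 1225 = (47 + 142) + 1225 = 189 + 1225 = 1414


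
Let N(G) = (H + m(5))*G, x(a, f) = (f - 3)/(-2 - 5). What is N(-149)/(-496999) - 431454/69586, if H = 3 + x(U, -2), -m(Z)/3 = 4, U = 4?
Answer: -750813404017/121044603449 ≈ -6.2028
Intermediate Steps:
m(Z) = -12 (m(Z) = -3*4 = -12)
x(a, f) = 3/7 - f/7 (x(a, f) = (-3 + f)/(-7) = (-3 + f)*(-⅐) = 3/7 - f/7)
H = 26/7 (H = 3 + (3/7 - ⅐*(-2)) = 3 + (3/7 + 2/7) = 3 + 5/7 = 26/7 ≈ 3.7143)
N(G) = -58*G/7 (N(G) = (26/7 - 12)*G = -58*G/7)
N(-149)/(-496999) - 431454/69586 = -58/7*(-149)/(-496999) - 431454/69586 = (8642/7)*(-1/496999) - 431454*1/69586 = -8642/3478993 - 215727/34793 = -750813404017/121044603449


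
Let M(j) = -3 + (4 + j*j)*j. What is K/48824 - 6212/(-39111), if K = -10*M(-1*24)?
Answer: 169079977/56163396 ≈ 3.0105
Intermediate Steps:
M(j) = -3 + j*(4 + j²) (M(j) = -3 + (4 + j²)*j = -3 + j*(4 + j²))
K = 139230 (K = -10*(-3 + (-1*24)³ + 4*(-1*24)) = -10*(-3 + (-24)³ + 4*(-24)) = -10*(-3 - 13824 - 96) = -10*(-13923) = 139230)
K/48824 - 6212/(-39111) = 139230/48824 - 6212/(-39111) = 139230*(1/48824) - 6212*(-1/39111) = 4095/1436 + 6212/39111 = 169079977/56163396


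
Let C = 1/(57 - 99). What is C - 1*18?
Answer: -757/42 ≈ -18.024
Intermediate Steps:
C = -1/42 (C = 1/(-42) = -1/42 ≈ -0.023810)
C - 1*18 = -1/42 - 1*18 = -1/42 - 18 = -757/42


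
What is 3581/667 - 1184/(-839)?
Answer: 3794187/559613 ≈ 6.7800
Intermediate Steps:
3581/667 - 1184/(-839) = 3581*(1/667) - 1184*(-1/839) = 3581/667 + 1184/839 = 3794187/559613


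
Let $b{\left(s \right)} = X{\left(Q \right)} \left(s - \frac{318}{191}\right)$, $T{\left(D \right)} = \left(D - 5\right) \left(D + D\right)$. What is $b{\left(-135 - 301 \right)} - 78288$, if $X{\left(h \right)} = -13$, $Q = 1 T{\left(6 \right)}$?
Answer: $- \frac{13866286}{191} \approx -72598.0$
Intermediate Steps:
$T{\left(D \right)} = 2 D \left(-5 + D\right)$ ($T{\left(D \right)} = \left(-5 + D\right) 2 D = 2 D \left(-5 + D\right)$)
$Q = 12$ ($Q = 1 \cdot 2 \cdot 6 \left(-5 + 6\right) = 1 \cdot 2 \cdot 6 \cdot 1 = 1 \cdot 12 = 12$)
$b{\left(s \right)} = \frac{4134}{191} - 13 s$ ($b{\left(s \right)} = - 13 \left(s - \frac{318}{191}\right) = - 13 \left(- \frac{318}{191} + s\right) = \frac{4134}{191} - 13 s$)
$b{\left(-135 - 301 \right)} - 78288 = \left(\frac{4134}{191} - 13 \left(-135 - 301\right)\right) - 78288 = \left(\frac{4134}{191} - -5668\right) - 78288 = \left(\frac{4134}{191} + 5668\right) - 78288 = \frac{1086722}{191} - 78288 = - \frac{13866286}{191}$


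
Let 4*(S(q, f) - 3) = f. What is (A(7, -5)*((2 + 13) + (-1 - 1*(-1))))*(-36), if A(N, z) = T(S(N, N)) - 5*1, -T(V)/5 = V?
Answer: 15525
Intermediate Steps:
S(q, f) = 3 + f/4
T(V) = -5*V
A(N, z) = -20 - 5*N/4 (A(N, z) = -5*(3 + N/4) - 5*1 = (-15 - 5*N/4) - 5 = -20 - 5*N/4)
(A(7, -5)*((2 + 13) + (-1 - 1*(-1))))*(-36) = ((-20 - 5/4*7)*((2 + 13) + (-1 - 1*(-1))))*(-36) = ((-20 - 35/4)*(15 + (-1 + 1)))*(-36) = -115*(15 + 0)/4*(-36) = -115/4*15*(-36) = -1725/4*(-36) = 15525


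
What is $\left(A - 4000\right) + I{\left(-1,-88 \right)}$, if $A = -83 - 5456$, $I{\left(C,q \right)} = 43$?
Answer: $-9496$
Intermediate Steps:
$A = -5539$ ($A = -83 - 5456 = -5539$)
$\left(A - 4000\right) + I{\left(-1,-88 \right)} = \left(-5539 - 4000\right) + 43 = -9539 + 43 = -9496$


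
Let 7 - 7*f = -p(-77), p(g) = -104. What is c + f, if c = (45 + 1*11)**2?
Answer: 21855/7 ≈ 3122.1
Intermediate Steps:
f = -97/7 (f = 1 - (-1)*(-104)/7 = 1 - 1/7*104 = 1 - 104/7 = -97/7 ≈ -13.857)
c = 3136 (c = (45 + 11)**2 = 56**2 = 3136)
c + f = 3136 - 97/7 = 21855/7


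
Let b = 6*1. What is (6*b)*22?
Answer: 792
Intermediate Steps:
b = 6
(6*b)*22 = (6*6)*22 = 36*22 = 792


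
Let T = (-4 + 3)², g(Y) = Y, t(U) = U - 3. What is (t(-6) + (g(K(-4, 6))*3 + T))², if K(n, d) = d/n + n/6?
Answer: 841/4 ≈ 210.25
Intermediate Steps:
K(n, d) = n/6 + d/n (K(n, d) = d/n + n*(⅙) = d/n + n/6 = n/6 + d/n)
t(U) = -3 + U
T = 1 (T = (-1)² = 1)
(t(-6) + (g(K(-4, 6))*3 + T))² = ((-3 - 6) + (((⅙)*(-4) + 6/(-4))*3 + 1))² = (-9 + ((-⅔ + 6*(-¼))*3 + 1))² = (-9 + ((-⅔ - 3/2)*3 + 1))² = (-9 + (-13/6*3 + 1))² = (-9 + (-13/2 + 1))² = (-9 - 11/2)² = (-29/2)² = 841/4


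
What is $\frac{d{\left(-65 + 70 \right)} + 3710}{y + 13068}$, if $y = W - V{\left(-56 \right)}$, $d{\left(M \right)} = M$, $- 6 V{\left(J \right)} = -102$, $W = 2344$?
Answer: $\frac{743}{3079} \approx 0.24131$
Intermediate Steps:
$V{\left(J \right)} = 17$ ($V{\left(J \right)} = \left(- \frac{1}{6}\right) \left(-102\right) = 17$)
$y = 2327$ ($y = 2344 - 17 = 2327$)
$\frac{d{\left(-65 + 70 \right)} + 3710}{y + 13068} = \frac{\left(-65 + 70\right) + 3710}{2327 + 13068} = \frac{5 + 3710}{15395} = 3715 \cdot \frac{1}{15395} = \frac{743}{3079}$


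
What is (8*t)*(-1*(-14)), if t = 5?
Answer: 560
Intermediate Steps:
(8*t)*(-1*(-14)) = (8*5)*(-1*(-14)) = 40*14 = 560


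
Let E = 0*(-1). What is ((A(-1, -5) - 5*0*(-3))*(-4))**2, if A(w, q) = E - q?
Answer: 400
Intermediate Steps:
E = 0
A(w, q) = -q (A(w, q) = 0 - q = -q)
((A(-1, -5) - 5*0*(-3))*(-4))**2 = ((-1*(-5) - 5*0*(-3))*(-4))**2 = ((5 + 0*(-3))*(-4))**2 = ((5 + 0)*(-4))**2 = (5*(-4))**2 = (-20)**2 = 400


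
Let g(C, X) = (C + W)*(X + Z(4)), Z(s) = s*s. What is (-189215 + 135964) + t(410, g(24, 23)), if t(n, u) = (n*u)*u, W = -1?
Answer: 329836439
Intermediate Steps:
Z(s) = s²
g(C, X) = (-1 + C)*(16 + X) (g(C, X) = (C - 1)*(X + 4²) = (-1 + C)*(X + 16) = (-1 + C)*(16 + X))
t(n, u) = n*u²
(-189215 + 135964) + t(410, g(24, 23)) = (-189215 + 135964) + 410*(-16 - 1*23 + 16*24 + 24*23)² = -53251 + 410*(-16 - 23 + 384 + 552)² = -53251 + 410*897² = -53251 + 410*804609 = -53251 + 329889690 = 329836439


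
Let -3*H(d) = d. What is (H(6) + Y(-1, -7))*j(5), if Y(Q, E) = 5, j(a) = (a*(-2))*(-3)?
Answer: 90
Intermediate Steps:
j(a) = 6*a (j(a) = -2*a*(-3) = 6*a)
H(d) = -d/3
(H(6) + Y(-1, -7))*j(5) = (-⅓*6 + 5)*(6*5) = (-2 + 5)*30 = 3*30 = 90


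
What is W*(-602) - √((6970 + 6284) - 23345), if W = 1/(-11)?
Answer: 602/11 - I*√10091 ≈ 54.727 - 100.45*I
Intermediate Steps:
W = -1/11 ≈ -0.090909
W*(-602) - √((6970 + 6284) - 23345) = -1/11*(-602) - √((6970 + 6284) - 23345) = 602/11 - √(13254 - 23345) = 602/11 - √(-10091) = 602/11 - I*√10091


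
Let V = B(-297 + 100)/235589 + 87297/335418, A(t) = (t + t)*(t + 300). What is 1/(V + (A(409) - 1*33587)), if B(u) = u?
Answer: 26340263734/14391668431042779 ≈ 1.8302e-6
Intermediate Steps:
A(t) = 2*t*(300 + t) (A(t) = (2*t)*(300 + t) = 2*t*(300 + t))
V = 6833378529/26340263734 (V = (-297 + 100)/235589 + 87297/335418 = -197*1/235589 + 87297*(1/335418) = -197/235589 + 29099/111806 = 6833378529/26340263734 ≈ 0.25943)
1/(V + (A(409) - 1*33587)) = 1/(6833378529/26340263734 + (2*409*(300 + 409) - 1*33587)) = 1/(6833378529/26340263734 + (2*409*709 - 33587)) = 1/(6833378529/26340263734 + (579962 - 33587)) = 1/(6833378529/26340263734 + 546375) = 1/(14391668431042779/26340263734) = 26340263734/14391668431042779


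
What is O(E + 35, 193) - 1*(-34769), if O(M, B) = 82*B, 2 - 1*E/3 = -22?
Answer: 50595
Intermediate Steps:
E = 72 (E = 6 - 3*(-22) = 6 + 66 = 72)
O(E + 35, 193) - 1*(-34769) = 82*193 - 1*(-34769) = 15826 + 34769 = 50595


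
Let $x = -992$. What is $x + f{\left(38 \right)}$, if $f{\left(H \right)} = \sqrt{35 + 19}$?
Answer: $-992 + 3 \sqrt{6} \approx -984.65$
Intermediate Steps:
$f{\left(H \right)} = 3 \sqrt{6}$ ($f{\left(H \right)} = \sqrt{54} = 3 \sqrt{6}$)
$x + f{\left(38 \right)} = -992 + 3 \sqrt{6}$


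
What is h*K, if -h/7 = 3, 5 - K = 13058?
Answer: 274113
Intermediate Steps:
K = -13053 (K = 5 - 1*13058 = 5 - 13058 = -13053)
h = -21 (h = -7*3 = -21)
h*K = -21*(-13053) = 274113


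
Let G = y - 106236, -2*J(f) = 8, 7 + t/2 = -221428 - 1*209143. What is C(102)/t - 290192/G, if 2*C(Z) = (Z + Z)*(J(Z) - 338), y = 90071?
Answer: 366176143/20351735 ≈ 17.992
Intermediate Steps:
t = -861156 (t = -14 + 2*(-221428 - 1*209143) = -14 + 2*(-221428 - 209143) = -14 + 2*(-430571) = -14 - 861142 = -861156)
J(f) = -4 (J(f) = -½*8 = -4)
C(Z) = -342*Z (C(Z) = ((Z + Z)*(-4 - 338))/2 = ((2*Z)*(-342))/2 = (-684*Z)/2 = -342*Z)
G = -16165 (G = 90071 - 106236 = -16165)
C(102)/t - 290192/G = -342*102/(-861156) - 290192/(-16165) = -34884*(-1/861156) - 290192*(-1/16165) = 51/1259 + 290192/16165 = 366176143/20351735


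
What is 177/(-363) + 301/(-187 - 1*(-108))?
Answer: -41082/9559 ≈ -4.2977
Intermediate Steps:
177/(-363) + 301/(-187 - 1*(-108)) = 177*(-1/363) + 301/(-187 + 108) = -59/121 + 301/(-79) = -59/121 + 301*(-1/79) = -59/121 - 301/79 = -41082/9559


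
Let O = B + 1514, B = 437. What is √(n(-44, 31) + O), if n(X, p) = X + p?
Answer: √1938 ≈ 44.023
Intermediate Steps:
O = 1951 (O = 437 + 1514 = 1951)
√(n(-44, 31) + O) = √((-44 + 31) + 1951) = √(-13 + 1951) = √1938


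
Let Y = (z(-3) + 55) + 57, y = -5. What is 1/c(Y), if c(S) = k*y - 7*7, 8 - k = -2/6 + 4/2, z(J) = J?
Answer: -3/242 ≈ -0.012397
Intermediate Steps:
k = 19/3 (k = 8 - (-2/6 + 4/2) = 8 - (-2*⅙ + 4*(½)) = 8 - (-⅓ + 2) = 8 - 1*5/3 = 8 - 5/3 = 19/3 ≈ 6.3333)
Y = 109 (Y = (-3 + 55) + 57 = 52 + 57 = 109)
c(S) = -242/3 (c(S) = (19/3)*(-5) - 7*7 = -95/3 - 49 = -242/3)
1/c(Y) = 1/(-242/3) = -3/242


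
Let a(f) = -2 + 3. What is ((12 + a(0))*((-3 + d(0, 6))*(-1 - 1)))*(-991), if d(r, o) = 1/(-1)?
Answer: -103064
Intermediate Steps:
d(r, o) = -1 (d(r, o) = 1*(-1) = -1)
a(f) = 1
((12 + a(0))*((-3 + d(0, 6))*(-1 - 1)))*(-991) = ((12 + 1)*((-3 - 1)*(-1 - 1)))*(-991) = (13*(-4*(-2)))*(-991) = (13*8)*(-991) = 104*(-991) = -103064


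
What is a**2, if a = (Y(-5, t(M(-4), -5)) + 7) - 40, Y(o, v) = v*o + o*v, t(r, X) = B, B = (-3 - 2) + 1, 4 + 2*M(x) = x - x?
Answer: 49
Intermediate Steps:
M(x) = -2 (M(x) = -2 + (x - x)/2 = -2 + (1/2)*0 = -2 + 0 = -2)
B = -4 (B = -5 + 1 = -4)
t(r, X) = -4
Y(o, v) = 2*o*v (Y(o, v) = o*v + o*v = 2*o*v)
a = 7 (a = (2*(-5)*(-4) + 7) - 40 = (40 + 7) - 40 = 47 - 40 = 7)
a**2 = 7**2 = 49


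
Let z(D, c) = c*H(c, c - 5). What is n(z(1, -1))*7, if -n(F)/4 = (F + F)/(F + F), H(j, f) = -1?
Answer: -28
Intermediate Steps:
z(D, c) = -c (z(D, c) = c*(-1) = -c)
n(F) = -4 (n(F) = -4*(F + F)/(F + F) = -4*2*F/(2*F) = -4*2*F*1/(2*F) = -4*1 = -4)
n(z(1, -1))*7 = -4*7 = -28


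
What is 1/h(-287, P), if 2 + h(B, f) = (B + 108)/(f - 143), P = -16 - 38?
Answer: -197/215 ≈ -0.91628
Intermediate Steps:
P = -54
h(B, f) = -2 + (108 + B)/(-143 + f) (h(B, f) = -2 + (B + 108)/(f - 143) = -2 + (108 + B)/(-143 + f))
1/h(-287, P) = 1/((394 - 287 - 2*(-54))/(-143 - 54)) = 1/((394 - 287 + 108)/(-197)) = 1/(-1/197*215) = 1/(-215/197) = -197/215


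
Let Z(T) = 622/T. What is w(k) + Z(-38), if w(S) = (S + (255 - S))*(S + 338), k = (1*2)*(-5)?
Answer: 1588849/19 ≈ 83624.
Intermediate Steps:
k = -10 (k = 2*(-5) = -10)
w(S) = 86190 + 255*S (w(S) = 255*(338 + S) = 86190 + 255*S)
w(k) + Z(-38) = (86190 + 255*(-10)) + 622/(-38) = (86190 - 2550) + 622*(-1/38) = 83640 - 311/19 = 1588849/19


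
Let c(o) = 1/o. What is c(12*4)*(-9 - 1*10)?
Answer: -19/48 ≈ -0.39583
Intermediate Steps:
c(12*4)*(-9 - 1*10) = (-9 - 1*10)/((12*4)) = (-9 - 10)/48 = (1/48)*(-19) = -19/48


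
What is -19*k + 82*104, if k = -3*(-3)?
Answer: 8357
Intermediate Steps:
k = 9
-19*k + 82*104 = -19*9 + 82*104 = -171 + 8528 = 8357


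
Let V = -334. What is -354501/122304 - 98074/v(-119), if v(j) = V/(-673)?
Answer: -192205890551/972608 ≈ -1.9762e+5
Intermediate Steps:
v(j) = 334/673 (v(j) = -334/(-673) = -334*(-1/673) = 334/673)
-354501/122304 - 98074/v(-119) = -354501/122304 - 98074/334/673 = -354501*1/122304 - 98074*673/334 = -16881/5824 - 33001901/167 = -192205890551/972608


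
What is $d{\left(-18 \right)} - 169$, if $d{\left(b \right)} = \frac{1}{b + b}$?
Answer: $- \frac{6085}{36} \approx -169.03$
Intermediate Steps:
$d{\left(b \right)} = \frac{1}{2 b}$
$d{\left(-18 \right)} - 169 = \frac{1}{2 \left(-18\right)} - 169 = \frac{1}{2} \left(- \frac{1}{18}\right) - 169 = - \frac{1}{36} - 169 = - \frac{6085}{36}$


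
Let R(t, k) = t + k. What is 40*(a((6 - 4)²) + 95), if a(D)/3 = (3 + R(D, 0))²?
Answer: 9680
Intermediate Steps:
R(t, k) = k + t
a(D) = 3*(3 + D)² (a(D) = 3*(3 + (0 + D))² = 3*(3 + D)²)
40*(a((6 - 4)²) + 95) = 40*(3*(3 + (6 - 4)²)² + 95) = 40*(3*(3 + 2²)² + 95) = 40*(3*(3 + 4)² + 95) = 40*(3*7² + 95) = 40*(3*49 + 95) = 40*(147 + 95) = 40*242 = 9680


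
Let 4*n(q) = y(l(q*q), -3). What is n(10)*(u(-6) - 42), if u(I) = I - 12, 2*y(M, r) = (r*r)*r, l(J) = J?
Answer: 405/2 ≈ 202.50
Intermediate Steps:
y(M, r) = r**3/2 (y(M, r) = ((r*r)*r)/2 = (r**2*r)/2 = r**3/2)
u(I) = -12 + I
n(q) = -27/8 (n(q) = ((1/2)*(-3)**3)/4 = ((1/2)*(-27))/4 = (1/4)*(-27/2) = -27/8)
n(10)*(u(-6) - 42) = -27*((-12 - 6) - 42)/8 = -27*(-18 - 42)/8 = -27/8*(-60) = 405/2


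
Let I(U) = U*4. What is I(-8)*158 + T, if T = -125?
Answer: -5181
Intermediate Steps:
I(U) = 4*U
I(-8)*158 + T = (4*(-8))*158 - 125 = -32*158 - 125 = -5056 - 125 = -5181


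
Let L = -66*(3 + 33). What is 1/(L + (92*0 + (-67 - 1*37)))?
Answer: -1/2480 ≈ -0.00040323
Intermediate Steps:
L = -2376 (L = -66*36 = -2376)
1/(L + (92*0 + (-67 - 1*37))) = 1/(-2376 + (92*0 + (-67 - 1*37))) = 1/(-2376 + (0 + (-67 - 37))) = 1/(-2376 + (0 - 104)) = 1/(-2376 - 104) = 1/(-2480) = -1/2480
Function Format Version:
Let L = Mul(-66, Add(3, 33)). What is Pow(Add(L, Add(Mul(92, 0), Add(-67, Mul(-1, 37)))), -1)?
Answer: Rational(-1, 2480) ≈ -0.00040323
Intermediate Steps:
L = -2376 (L = Mul(-66, 36) = -2376)
Pow(Add(L, Add(Mul(92, 0), Add(-67, Mul(-1, 37)))), -1) = Pow(Add(-2376, Add(Mul(92, 0), Add(-67, Mul(-1, 37)))), -1) = Pow(Add(-2376, Add(0, Add(-67, -37))), -1) = Pow(Add(-2376, Add(0, -104)), -1) = Pow(Add(-2376, -104), -1) = Pow(-2480, -1) = Rational(-1, 2480)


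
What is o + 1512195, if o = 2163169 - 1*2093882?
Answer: 1581482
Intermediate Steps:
o = 69287 (o = 2163169 - 2093882 = 69287)
o + 1512195 = 69287 + 1512195 = 1581482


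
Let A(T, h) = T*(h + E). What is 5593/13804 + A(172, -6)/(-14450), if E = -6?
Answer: 459287/838100 ≈ 0.54801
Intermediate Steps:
A(T, h) = T*(-6 + h) (A(T, h) = T*(h - 6) = T*(-6 + h))
5593/13804 + A(172, -6)/(-14450) = 5593/13804 + (172*(-6 - 6))/(-14450) = 5593*(1/13804) + (172*(-12))*(-1/14450) = 47/116 - 2064*(-1/14450) = 47/116 + 1032/7225 = 459287/838100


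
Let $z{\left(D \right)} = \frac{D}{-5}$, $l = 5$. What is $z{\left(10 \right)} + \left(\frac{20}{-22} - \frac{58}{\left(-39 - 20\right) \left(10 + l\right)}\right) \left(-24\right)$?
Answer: $\frac{59206}{3245} \approx 18.245$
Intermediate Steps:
$z{\left(D \right)} = - \frac{D}{5}$ ($z{\left(D \right)} = D \left(- \frac{1}{5}\right) = - \frac{D}{5}$)
$z{\left(10 \right)} + \left(\frac{20}{-22} - \frac{58}{\left(-39 - 20\right) \left(10 + l\right)}\right) \left(-24\right) = \left(- \frac{1}{5}\right) 10 + \left(\frac{20}{-22} - \frac{58}{\left(-39 - 20\right) \left(10 + 5\right)}\right) \left(-24\right) = -2 + \left(20 \left(- \frac{1}{22}\right) - \frac{58}{\left(-59\right) 15}\right) \left(-24\right) = -2 + \left(- \frac{10}{11} - \frac{58}{-885}\right) \left(-24\right) = -2 + \left(- \frac{10}{11} - - \frac{58}{885}\right) \left(-24\right) = -2 + \left(- \frac{10}{11} + \frac{58}{885}\right) \left(-24\right) = -2 - - \frac{65696}{3245} = -2 + \frac{65696}{3245} = \frac{59206}{3245}$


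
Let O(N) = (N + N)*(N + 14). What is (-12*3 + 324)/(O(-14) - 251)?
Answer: -288/251 ≈ -1.1474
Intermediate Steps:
O(N) = 2*N*(14 + N) (O(N) = (2*N)*(14 + N) = 2*N*(14 + N))
(-12*3 + 324)/(O(-14) - 251) = (-12*3 + 324)/(2*(-14)*(14 - 14) - 251) = (-36 + 324)/(2*(-14)*0 - 251) = 288/(0 - 251) = 288/(-251) = 288*(-1/251) = -288/251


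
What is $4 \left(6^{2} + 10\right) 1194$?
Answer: $219696$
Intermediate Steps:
$4 \left(6^{2} + 10\right) 1194 = 4 \left(36 + 10\right) 1194 = 4 \cdot 46 \cdot 1194 = 184 \cdot 1194 = 219696$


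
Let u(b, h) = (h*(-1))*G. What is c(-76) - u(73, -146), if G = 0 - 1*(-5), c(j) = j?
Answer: -806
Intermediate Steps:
G = 5 (G = 0 + 5 = 5)
u(b, h) = -5*h (u(b, h) = (h*(-1))*5 = -h*5 = -5*h)
c(-76) - u(73, -146) = -76 - (-5)*(-146) = -76 - 1*730 = -76 - 730 = -806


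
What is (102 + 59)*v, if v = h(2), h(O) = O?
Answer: 322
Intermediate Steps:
v = 2
(102 + 59)*v = (102 + 59)*2 = 161*2 = 322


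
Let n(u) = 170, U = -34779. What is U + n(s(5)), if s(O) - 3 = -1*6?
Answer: -34609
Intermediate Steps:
s(O) = -3 (s(O) = 3 - 1*6 = 3 - 6 = -3)
U + n(s(5)) = -34779 + 170 = -34609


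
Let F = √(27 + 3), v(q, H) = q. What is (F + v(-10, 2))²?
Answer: (10 - √30)² ≈ 20.455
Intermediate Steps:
F = √30 ≈ 5.4772
(F + v(-10, 2))² = (√30 - 10)² = (-10 + √30)²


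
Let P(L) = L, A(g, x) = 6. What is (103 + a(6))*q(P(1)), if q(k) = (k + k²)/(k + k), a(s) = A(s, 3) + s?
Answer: 115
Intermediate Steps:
a(s) = 6 + s
q(k) = (k + k²)/(2*k) (q(k) = (k + k²)/((2*k)) = (k + k²)*(1/(2*k)) = (k + k²)/(2*k))
(103 + a(6))*q(P(1)) = (103 + (6 + 6))*(½ + (½)*1) = (103 + 12)*(½ + ½) = 115*1 = 115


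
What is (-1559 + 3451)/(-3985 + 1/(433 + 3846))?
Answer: -4047934/8525907 ≈ -0.47478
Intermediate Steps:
(-1559 + 3451)/(-3985 + 1/(433 + 3846)) = 1892/(-3985 + 1/4279) = 1892/(-17051814/4279) = 1892*(-4279/17051814) = -4047934/8525907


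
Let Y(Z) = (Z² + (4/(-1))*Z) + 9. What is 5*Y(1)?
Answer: 30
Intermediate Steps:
Y(Z) = 9 + Z² - 4*Z (Y(Z) = (Z² + (4*(-1))*Z) + 9 = (Z² - 4*Z) + 9 = 9 + Z² - 4*Z)
5*Y(1) = 5*(9 + 1² - 4*1) = 5*(9 + 1 - 4) = 5*6 = 30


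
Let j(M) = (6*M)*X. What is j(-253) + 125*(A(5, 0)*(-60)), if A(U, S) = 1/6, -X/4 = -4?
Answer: -25538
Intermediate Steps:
X = 16 (X = -4*(-4) = 16)
A(U, S) = 1/6
j(M) = 96*M (j(M) = (6*M)*16 = 96*M)
j(-253) + 125*(A(5, 0)*(-60)) = 96*(-253) + 125*((1/6)*(-60)) = -24288 + 125*(-10) = -24288 - 1250 = -25538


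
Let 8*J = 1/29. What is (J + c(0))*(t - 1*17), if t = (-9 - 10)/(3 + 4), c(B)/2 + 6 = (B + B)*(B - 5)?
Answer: 192027/812 ≈ 236.49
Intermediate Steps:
J = 1/232 (J = (⅛)/29 = (⅛)*(1/29) = 1/232 ≈ 0.0043103)
c(B) = -12 + 4*B*(-5 + B) (c(B) = -12 + 2*((B + B)*(B - 5)) = -12 + 2*((2*B)*(-5 + B)) = -12 + 2*(2*B*(-5 + B)) = -12 + 4*B*(-5 + B))
t = -19/7 ≈ -2.7143
(J + c(0))*(t - 1*17) = (1/232 + (-12 - 20*0 + 4*0²))*(-19/7 - 1*17) = (1/232 + (-12 + 0 + 4*0))*(-19/7 - 17) = (1/232 + (-12 + 0 + 0))*(-138/7) = (1/232 - 12)*(-138/7) = -2783/232*(-138/7) = 192027/812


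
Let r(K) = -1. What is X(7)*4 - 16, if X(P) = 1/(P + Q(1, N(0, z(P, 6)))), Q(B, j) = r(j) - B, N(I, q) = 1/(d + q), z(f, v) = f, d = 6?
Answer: -76/5 ≈ -15.200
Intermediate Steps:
N(I, q) = 1/(6 + q)
Q(B, j) = -1 - B
X(P) = 1/(-2 + P) (X(P) = 1/(P + (-1 - 1*1)) = 1/(P + (-1 - 1)) = 1/(P - 2) = 1/(-2 + P))
X(7)*4 - 16 = 4/(-2 + 7) - 16 = 4/5 - 16 = -76/5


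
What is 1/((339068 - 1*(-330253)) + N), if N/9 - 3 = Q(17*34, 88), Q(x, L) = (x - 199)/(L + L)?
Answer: 176/117808659 ≈ 1.4939e-6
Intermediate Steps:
Q(x, L) = (-199 + x)/(2*L) (Q(x, L) = (-199 + x)/((2*L)) = (-199 + x)*(1/(2*L)) = (-199 + x)/(2*L))
N = 8163/176 (N = 27 + 9*((1/2)*(-199 + 17*34)/88) = 27 + 9*((1/2)*(1/88)*(-199 + 578)) = 27 + 9*((1/2)*(1/88)*379) = 27 + 9*(379/176) = 27 + 3411/176 = 8163/176 ≈ 46.381)
1/((339068 - 1*(-330253)) + N) = 1/((339068 - 1*(-330253)) + 8163/176) = 1/((339068 + 330253) + 8163/176) = 1/(669321 + 8163/176) = 1/(117808659/176) = 176/117808659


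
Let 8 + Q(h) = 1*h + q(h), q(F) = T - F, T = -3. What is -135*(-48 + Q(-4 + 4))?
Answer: 7965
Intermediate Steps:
q(F) = -3 - F
Q(h) = -11 (Q(h) = -8 + (1*h + (-3 - h)) = -8 + (h + (-3 - h)) = -8 - 3 = -11)
-135*(-48 + Q(-4 + 4)) = -135*(-48 - 11) = -135*(-59) = 7965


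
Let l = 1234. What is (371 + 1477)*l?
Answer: 2280432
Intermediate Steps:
(371 + 1477)*l = (371 + 1477)*1234 = 1848*1234 = 2280432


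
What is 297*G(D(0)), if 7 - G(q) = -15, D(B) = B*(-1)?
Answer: 6534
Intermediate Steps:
D(B) = -B
G(q) = 22 (G(q) = 7 - 1*(-15) = 7 + 15 = 22)
297*G(D(0)) = 297*22 = 6534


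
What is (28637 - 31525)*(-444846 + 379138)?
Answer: 189764704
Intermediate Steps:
(28637 - 31525)*(-444846 + 379138) = -2888*(-65708) = 189764704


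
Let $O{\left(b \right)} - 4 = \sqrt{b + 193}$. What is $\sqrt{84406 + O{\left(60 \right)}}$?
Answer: $\sqrt{84410 + \sqrt{253}} \approx 290.56$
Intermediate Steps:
$O{\left(b \right)} = 4 + \sqrt{193 + b}$ ($O{\left(b \right)} = 4 + \sqrt{b + 193} = 4 + \sqrt{193 + b}$)
$\sqrt{84406 + O{\left(60 \right)}} = \sqrt{84406 + \left(4 + \sqrt{193 + 60}\right)} = \sqrt{84406 + \left(4 + \sqrt{253}\right)} = \sqrt{84410 + \sqrt{253}}$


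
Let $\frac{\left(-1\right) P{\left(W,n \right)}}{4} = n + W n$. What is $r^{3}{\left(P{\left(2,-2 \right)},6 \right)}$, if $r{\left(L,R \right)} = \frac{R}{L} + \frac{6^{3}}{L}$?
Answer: $\frac{50653}{64} \approx 791.45$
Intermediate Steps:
$P{\left(W,n \right)} = - 4 n - 4 W n$ ($P{\left(W,n \right)} = - 4 \left(n + W n\right) = - 4 n - 4 W n$)
$r{\left(L,R \right)} = \frac{216}{L} + \frac{R}{L}$ ($r{\left(L,R \right)} = \frac{R}{L} + \frac{216}{L} = \frac{216}{L} + \frac{R}{L}$)
$r^{3}{\left(P{\left(2,-2 \right)},6 \right)} = \left(\frac{216 + 6}{\left(-4\right) \left(-2\right) \left(1 + 2\right)}\right)^{3} = \left(\frac{1}{\left(-4\right) \left(-2\right) 3} \cdot 222\right)^{3} = \left(\frac{1}{24} \cdot 222\right)^{3} = \left(\frac{37}{4}\right)^{3} = \frac{50653}{64}$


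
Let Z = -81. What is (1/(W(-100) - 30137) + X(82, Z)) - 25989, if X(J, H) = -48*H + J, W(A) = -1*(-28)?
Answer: -662970072/30109 ≈ -22019.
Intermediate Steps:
W(A) = 28
X(J, H) = J - 48*H
(1/(W(-100) - 30137) + X(82, Z)) - 25989 = (1/(28 - 30137) + (82 - 48*(-81))) - 25989 = (1/(-30109) + (82 + 3888)) - 25989 = (-1/30109 + 3970) - 25989 = 119532729/30109 - 25989 = -662970072/30109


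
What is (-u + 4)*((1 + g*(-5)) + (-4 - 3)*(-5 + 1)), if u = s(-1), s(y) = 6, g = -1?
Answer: -68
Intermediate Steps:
u = 6
(-u + 4)*((1 + g*(-5)) + (-4 - 3)*(-5 + 1)) = (-1*6 + 4)*((1 - 1*(-5)) + (-4 - 3)*(-5 + 1)) = (-6 + 4)*((1 + 5) - 7*(-4)) = -2*(6 + 28) = -2*34 = -68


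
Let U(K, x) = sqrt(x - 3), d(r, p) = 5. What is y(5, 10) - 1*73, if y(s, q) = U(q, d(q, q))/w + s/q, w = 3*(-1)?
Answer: -145/2 - sqrt(2)/3 ≈ -72.971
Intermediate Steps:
w = -3
U(K, x) = sqrt(-3 + x)
y(s, q) = -sqrt(2)/3 + s/q (y(s, q) = sqrt(-3 + 5)/(-3) + s/q = sqrt(2)*(-1/3) + s/q = -sqrt(2)/3 + s/q)
y(5, 10) - 1*73 = (-sqrt(2)/3 + 5/10) - 1*73 = (-sqrt(2)/3 + 5*(1/10)) - 73 = (-sqrt(2)/3 + 1/2) - 73 = (1/2 - sqrt(2)/3) - 73 = -145/2 - sqrt(2)/3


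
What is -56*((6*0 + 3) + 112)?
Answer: -6440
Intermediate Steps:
-56*((6*0 + 3) + 112) = -56*((0 + 3) + 112) = -56*(3 + 112) = -56*115 = -6440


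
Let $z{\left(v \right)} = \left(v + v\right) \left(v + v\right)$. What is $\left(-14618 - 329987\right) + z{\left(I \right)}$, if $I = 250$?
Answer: $-94605$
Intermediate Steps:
$z{\left(v \right)} = 4 v^{2}$ ($z{\left(v \right)} = 2 v 2 v = 4 v^{2}$)
$\left(-14618 - 329987\right) + z{\left(I \right)} = \left(-14618 - 329987\right) + 4 \cdot 250^{2} = -344605 + 4 \cdot 62500 = -344605 + 250000 = -94605$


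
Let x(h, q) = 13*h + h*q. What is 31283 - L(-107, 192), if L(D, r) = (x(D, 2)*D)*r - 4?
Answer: -32941833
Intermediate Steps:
L(D, r) = -4 + 15*r*D² (L(D, r) = ((D*(13 + 2))*D)*r - 4 = ((D*15)*D)*r - 4 = ((15*D)*D)*r - 4 = (15*D²)*r - 4 = 15*r*D² - 4 = -4 + 15*r*D²)
31283 - L(-107, 192) = 31283 - (-4 + 15*192*(-107)²) = 31283 - (-4 + 15*192*11449) = 31283 - (-4 + 32973120) = 31283 - 1*32973116 = 31283 - 32973116 = -32941833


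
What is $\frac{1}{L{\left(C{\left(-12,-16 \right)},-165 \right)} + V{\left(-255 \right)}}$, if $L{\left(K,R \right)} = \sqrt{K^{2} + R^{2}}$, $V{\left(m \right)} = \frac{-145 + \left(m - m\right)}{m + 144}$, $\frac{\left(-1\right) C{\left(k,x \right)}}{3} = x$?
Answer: $- \frac{16095}{363805784} + \frac{36963 \sqrt{3281}}{363805784} \approx 0.0057755$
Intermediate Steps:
$C{\left(k,x \right)} = - 3 x$
$V{\left(m \right)} = - \frac{145}{144 + m}$ ($V{\left(m \right)} = \frac{-145 + 0}{144 + m} = - \frac{145}{144 + m}$)
$\frac{1}{L{\left(C{\left(-12,-16 \right)},-165 \right)} + V{\left(-255 \right)}} = \frac{1}{\sqrt{\left(\left(-3\right) \left(-16\right)\right)^{2} + \left(-165\right)^{2}} - \frac{145}{144 - 255}} = \frac{1}{\sqrt{48^{2} + 27225} - \frac{145}{-111}} = \frac{1}{\sqrt{2304 + 27225} - - \frac{145}{111}} = \frac{1}{\sqrt{29529} + \frac{145}{111}} = \frac{1}{3 \sqrt{3281} + \frac{145}{111}} = \frac{1}{\frac{145}{111} + 3 \sqrt{3281}}$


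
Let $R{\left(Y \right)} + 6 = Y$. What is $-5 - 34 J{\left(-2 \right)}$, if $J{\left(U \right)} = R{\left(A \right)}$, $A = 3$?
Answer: $97$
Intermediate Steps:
$R{\left(Y \right)} = -6 + Y$
$J{\left(U \right)} = -3$ ($J{\left(U \right)} = -6 + 3 = -3$)
$-5 - 34 J{\left(-2 \right)} = -5 - -102 = -5 + 102 = 97$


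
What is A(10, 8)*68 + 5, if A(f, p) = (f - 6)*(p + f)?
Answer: 4901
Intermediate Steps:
A(f, p) = (-6 + f)*(f + p)
A(10, 8)*68 + 5 = (10² - 6*10 - 6*8 + 10*8)*68 + 5 = (100 - 60 - 48 + 80)*68 + 5 = 72*68 + 5 = 4896 + 5 = 4901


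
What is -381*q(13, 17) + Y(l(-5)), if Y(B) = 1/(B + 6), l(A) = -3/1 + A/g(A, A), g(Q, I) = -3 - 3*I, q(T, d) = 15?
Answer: -177153/31 ≈ -5714.6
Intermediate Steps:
l(A) = -3 + A/(-3 - 3*A) (l(A) = -3/1 + A/(-3 - 3*A) = -3*1 + A/(-3 - 3*A) = -3 + A/(-3 - 3*A))
Y(B) = 1/(6 + B)
-381*q(13, 17) + Y(l(-5)) = -381*15 + 1/(6 + (-9 - 10*(-5))/(3*(1 - 5))) = -5715 + 1/(6 + (⅓)*(-9 + 50)/(-4)) = -5715 + 1/(6 + (⅓)*(-¼)*41) = -5715 + 1/(6 - 41/12) = -5715 + 1/(31/12) = -5715 + 12/31 = -177153/31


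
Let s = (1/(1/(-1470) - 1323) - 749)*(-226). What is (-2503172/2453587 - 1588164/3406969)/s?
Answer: -12082068275621491048/1375966135972041220476751 ≈ -8.7808e-6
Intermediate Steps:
s = 329206269434/1944811 (s = (1/(-1/1470 - 1323) - 749)*(-226) = (1/(-1944811/1470) - 749)*(-226) = (-1470/1944811 - 749)*(-226) = -1456664909/1944811*(-226) = 329206269434/1944811 ≈ 1.6927e+5)
(-2503172/2453587 - 1588164/3406969)/s = (-2503172/2453587 - 1588164/3406969)/(329206269434/1944811) = (-2503172*1/2453587 - 1588164*1/3406969)*(1944811/329206269434) = (-2503172/2453587 - 1588164/3406969)*(1944811/329206269434) = -12424927949936/8359294847803*1944811/329206269434 = -12082068275621491048/1375966135972041220476751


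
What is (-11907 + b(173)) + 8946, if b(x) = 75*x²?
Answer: 2241714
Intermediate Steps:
(-11907 + b(173)) + 8946 = (-11907 + 75*173²) + 8946 = (-11907 + 75*29929) + 8946 = (-11907 + 2244675) + 8946 = 2232768 + 8946 = 2241714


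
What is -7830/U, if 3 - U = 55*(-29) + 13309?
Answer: 7830/11711 ≈ 0.66860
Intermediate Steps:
U = -11711 (U = 3 - (55*(-29) + 13309) = 3 - (-1595 + 13309) = 3 - 1*11714 = 3 - 11714 = -11711)
-7830/U = -7830/(-11711) = -7830*(-1/11711) = 7830/11711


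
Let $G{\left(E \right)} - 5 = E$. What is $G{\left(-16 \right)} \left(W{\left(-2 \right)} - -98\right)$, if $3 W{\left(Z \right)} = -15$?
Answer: $-1023$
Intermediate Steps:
$W{\left(Z \right)} = -5$ ($W{\left(Z \right)} = \frac{1}{3} \left(-15\right) = -5$)
$G{\left(E \right)} = 5 + E$
$G{\left(-16 \right)} \left(W{\left(-2 \right)} - -98\right) = \left(5 - 16\right) \left(-5 - -98\right) = - 11 \left(-5 + 98\right) = \left(-11\right) 93 = -1023$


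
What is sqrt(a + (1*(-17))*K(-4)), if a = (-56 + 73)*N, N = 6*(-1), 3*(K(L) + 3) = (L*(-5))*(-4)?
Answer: sqrt(3621)/3 ≈ 20.058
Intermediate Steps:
K(L) = -3 + 20*L/3 (K(L) = -3 + ((L*(-5))*(-4))/3 = -3 + (-5*L*(-4))/3 = -3 + (20*L)/3 = -3 + 20*L/3)
N = -6
a = -102 (a = (-56 + 73)*(-6) = 17*(-6) = -102)
sqrt(a + (1*(-17))*K(-4)) = sqrt(-102 + (1*(-17))*(-3 + (20/3)*(-4))) = sqrt(-102 - 17*(-3 - 80/3)) = sqrt(-102 - 17*(-89/3)) = sqrt(-102 + 1513/3) = sqrt(1207/3) = sqrt(3621)/3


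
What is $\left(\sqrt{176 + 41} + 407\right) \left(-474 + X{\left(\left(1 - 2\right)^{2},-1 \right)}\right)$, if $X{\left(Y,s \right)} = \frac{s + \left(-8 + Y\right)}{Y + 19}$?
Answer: $- \frac{965404}{5} - \frac{2372 \sqrt{217}}{5} \approx -2.0007 \cdot 10^{5}$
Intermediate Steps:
$X{\left(Y,s \right)} = \frac{-8 + Y + s}{19 + Y}$
$\left(\sqrt{176 + 41} + 407\right) \left(-474 + X{\left(\left(1 - 2\right)^{2},-1 \right)}\right) = \left(\sqrt{176 + 41} + 407\right) \left(-474 + \frac{-8 + \left(1 - 2\right)^{2} - 1}{19 + \left(1 - 2\right)^{2}}\right) = \left(\sqrt{217} + 407\right) \left(-474 + \frac{-8 + \left(-1\right)^{2} - 1}{19 + \left(-1\right)^{2}}\right) = \left(407 + \sqrt{217}\right) \left(-474 + \frac{-8 + 1 - 1}{19 + 1}\right) = \left(407 + \sqrt{217}\right) \left(-474 + \frac{1}{20} \left(-8\right)\right) = \left(407 + \sqrt{217}\right) \left(-474 - \frac{2}{5}\right) = \left(407 + \sqrt{217}\right) \left(- \frac{2372}{5}\right) = - \frac{965404}{5} - \frac{2372 \sqrt{217}}{5}$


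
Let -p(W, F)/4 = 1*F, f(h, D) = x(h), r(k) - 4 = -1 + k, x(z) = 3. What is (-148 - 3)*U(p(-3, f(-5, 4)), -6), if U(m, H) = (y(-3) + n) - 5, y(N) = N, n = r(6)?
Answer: -151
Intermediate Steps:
r(k) = 3 + k (r(k) = 4 + (-1 + k) = 3 + k)
f(h, D) = 3
n = 9 (n = 3 + 6 = 9)
p(W, F) = -4*F
U(m, H) = 1 (U(m, H) = (-3 + 9) - 5 = 6 - 5 = 1)
(-148 - 3)*U(p(-3, f(-5, 4)), -6) = (-148 - 3)*1 = -151*1 = -151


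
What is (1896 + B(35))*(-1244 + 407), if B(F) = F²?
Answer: -2612277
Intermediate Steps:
(1896 + B(35))*(-1244 + 407) = (1896 + 35²)*(-1244 + 407) = (1896 + 1225)*(-837) = 3121*(-837) = -2612277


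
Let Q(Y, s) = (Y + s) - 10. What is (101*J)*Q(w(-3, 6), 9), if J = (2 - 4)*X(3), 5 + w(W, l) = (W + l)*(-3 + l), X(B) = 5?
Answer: -3030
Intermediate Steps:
w(W, l) = -5 + (-3 + l)*(W + l) (w(W, l) = -5 + (W + l)*(-3 + l) = -5 + (-3 + l)*(W + l))
Q(Y, s) = -10 + Y + s
J = -10 (J = (2 - 4)*5 = -2*5 = -10)
(101*J)*Q(w(-3, 6), 9) = (101*(-10))*(-10 + (-5 + 6² - 3*(-3) - 3*6 - 3*6) + 9) = -1010*(-10 + (-5 + 36 + 9 - 18 - 18) + 9) = -1010*(-10 + 4 + 9) = -1010*3 = -3030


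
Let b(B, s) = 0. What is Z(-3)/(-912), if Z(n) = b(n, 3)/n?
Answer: 0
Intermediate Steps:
Z(n) = 0 (Z(n) = 0/n = 0)
Z(-3)/(-912) = 0/(-912) = 0*(-1/912) = 0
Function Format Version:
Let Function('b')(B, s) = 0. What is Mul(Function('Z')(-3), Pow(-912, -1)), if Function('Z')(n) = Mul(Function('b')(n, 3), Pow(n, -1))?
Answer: 0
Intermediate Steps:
Function('Z')(n) = 0 (Function('Z')(n) = Mul(0, Pow(n, -1)) = 0)
Mul(Function('Z')(-3), Pow(-912, -1)) = Mul(0, Pow(-912, -1)) = Mul(0, Rational(-1, 912)) = 0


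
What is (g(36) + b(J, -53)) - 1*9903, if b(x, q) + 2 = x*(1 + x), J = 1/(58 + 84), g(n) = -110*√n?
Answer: -213032517/20164 ≈ -10565.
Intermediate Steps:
J = 1/142 ≈ 0.0070423
b(x, q) = -2 + x*(1 + x)
(g(36) + b(J, -53)) - 1*9903 = (-110*√36 + (-2 + 1/142 + (1/142)²)) - 1*9903 = (-110*6 + (-2 + 1/142 + 1/20164)) - 9903 = (-660 - 40185/20164) - 9903 = -13348425/20164 - 9903 = -213032517/20164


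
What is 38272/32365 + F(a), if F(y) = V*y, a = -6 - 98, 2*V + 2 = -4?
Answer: 10136152/32365 ≈ 313.18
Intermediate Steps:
V = -3 (V = -1 + (½)*(-4) = -1 - 2 = -3)
a = -104
F(y) = -3*y
38272/32365 + F(a) = 38272/32365 - 3*(-104) = 38272*(1/32365) + 312 = 38272/32365 + 312 = 10136152/32365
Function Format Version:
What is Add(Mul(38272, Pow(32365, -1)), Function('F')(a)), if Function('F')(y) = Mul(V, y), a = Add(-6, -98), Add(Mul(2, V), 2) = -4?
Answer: Rational(10136152, 32365) ≈ 313.18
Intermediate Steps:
V = -3 (V = Add(-1, Mul(Rational(1, 2), -4)) = Add(-1, -2) = -3)
a = -104
Function('F')(y) = Mul(-3, y)
Add(Mul(38272, Pow(32365, -1)), Function('F')(a)) = Add(Mul(38272, Pow(32365, -1)), Mul(-3, -104)) = Add(Mul(38272, Rational(1, 32365)), 312) = Add(Rational(38272, 32365), 312) = Rational(10136152, 32365)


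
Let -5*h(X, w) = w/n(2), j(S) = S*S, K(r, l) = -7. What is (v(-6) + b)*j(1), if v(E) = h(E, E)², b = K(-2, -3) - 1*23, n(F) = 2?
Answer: -741/25 ≈ -29.640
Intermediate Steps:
j(S) = S²
h(X, w) = -w/10 (h(X, w) = -w/(5*2) = -w/10)
b = -30 (b = -7 - 1*23 = -7 - 23 = -30)
v(E) = E²/100 (v(E) = (-E/10)² = E²/100)
(v(-6) + b)*j(1) = ((1/100)*(-6)² - 30)*1² = ((1/100)*36 - 30)*1 = (9/25 - 30)*1 = -741/25*1 = -741/25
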